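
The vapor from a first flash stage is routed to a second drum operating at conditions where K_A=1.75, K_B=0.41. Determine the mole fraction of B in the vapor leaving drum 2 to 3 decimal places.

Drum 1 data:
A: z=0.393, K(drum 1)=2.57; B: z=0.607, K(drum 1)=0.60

y_B (drum 2) = 0.229

Drum 1:
Rachford–Rice: g(ψ₁) = Σ zᵢ(Kᵢ−1)/(1+ψ₁(Kᵢ−1)) = 0.
Feasibility: ΣzᵢKᵢ = 1.374, Σzᵢ/Kᵢ = 1.165 — both > 1, two phases present.
Newton–Raphson from ψ₁ = 0.42:
  ψ₁ = 0.420: g = 0.0800, g' = -0.492 → ψ₁ = 0.583
  ψ₁ = 0.583: g = 0.0057, g' = -0.429 → ψ₁ = 0.596
Converged at ψ₁ = 0.596.
Drum-1 compositions:
  A: x = 0.203, y = 0.522
  B: x = 0.797, y = 0.478
Drum-2 feed = drum-1 vapor: z₂ = (0.5218, 0.4782).
Drum 2:
Let ψ₂ = V/F and solve Σ zᵢ(Kᵢ−1)/(1+ψ₂(Kᵢ−1)) = 0.
Check two-phase: ΣzᵢKᵢ = 1.109 > 1 and Σzᵢ/Kᵢ = 1.464 > 1, so g(0) = 0.109 > 0 and g(1) = -0.464 < 0.
Newton–Raphson from ψ₂ = 0.51:
  ψ₂ = 0.510: g = -0.1205, g' = -0.494 → ψ₂ = 0.266
  ψ₂ = 0.266: g = -0.0085, g' = -0.438 → ψ₂ = 0.247
Converged at ψ₂ = 0.247.
  A: x = 0.440, y = 0.771
  B: x = 0.560, y = 0.229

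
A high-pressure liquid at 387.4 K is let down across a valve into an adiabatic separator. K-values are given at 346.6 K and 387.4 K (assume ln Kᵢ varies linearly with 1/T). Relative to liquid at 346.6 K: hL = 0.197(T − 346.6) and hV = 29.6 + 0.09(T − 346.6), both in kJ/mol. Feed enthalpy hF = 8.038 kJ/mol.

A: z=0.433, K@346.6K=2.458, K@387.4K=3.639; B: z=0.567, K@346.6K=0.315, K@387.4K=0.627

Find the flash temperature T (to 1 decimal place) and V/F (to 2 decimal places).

T = 348.2 K, V/F = 0.26

Adiabatic flash: solve Rachford–Rice at each trial T, then check hF = ψ·hV(T) + (1−ψ)·hL(T).
  T = 346.6 K: K = (2.458, 0.315), RR gives ψ = 0.243, H_out = 7.200 kJ/mol
  T = 387.4 K: K = (3.639, 0.627), RR gives ψ = 0.946, H_out = 31.909 kJ/mol
  T = 367.0 K: K = (3.024, 0.453), RR gives ψ = 0.511, H_out = 18.040 kJ/mol
  T = 356.8 K: K = (2.734, 0.380), RR gives ψ = 0.371, H_out = 12.590 kJ/mol
  T = 351.7 K: K = (2.594, 0.346), RR gives ψ = 0.307, H_out = 9.918 kJ/mol
  T = 349.1 K: K = (2.524, 0.330), RR gives ψ = 0.274, H_out = 8.542 kJ/mol
  T = 347.9 K: K = (2.492, 0.323), RR gives ψ = 0.259, H_out = 7.900 kJ/mol
Linear interpolation between T = 347.9 (H_out = 7.900) and T = 349.1 (H_out = 8.542) on hF = 8.038 gives T ≈ 348.2 K, at which ψ = 0.26.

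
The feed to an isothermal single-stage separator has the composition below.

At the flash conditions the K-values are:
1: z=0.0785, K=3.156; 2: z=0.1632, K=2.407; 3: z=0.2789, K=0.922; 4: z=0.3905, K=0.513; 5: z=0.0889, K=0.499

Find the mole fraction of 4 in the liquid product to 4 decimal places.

Rachford–Rice: g(ψ) = Σ zᵢ(Kᵢ−1)/(1+ψ(Kᵢ−1)) = 0.
Feasibility: ΣzᵢKᵢ = 1.1424, Σzᵢ/Kᵢ = 1.3345 — both > 1, two phases present.
Newton iteration, ψ⁰ = 0.5:
  ψ = 0.5000: g = -0.11721, g' = -0.3992 → ψ = 0.2064
  ψ = 0.2064: g = 0.01185, g' = -0.5127 → ψ = 0.2295
  ψ = 0.2295: g = 0.00020, g' = -0.4955 → ψ = 0.2299
Converged at ψ = 0.2299.
Compositions from xᵢ = zᵢ/(1+ψ(Kᵢ−1)), yᵢ = Kᵢxᵢ:
  1: x = 0.0525, y = 0.1656
  2: x = 0.1233, y = 0.2968
  3: x = 0.2840, y = 0.2618
  4: x = 0.4397, y = 0.2256
  5: x = 0.1005, y = 0.0501

x_4 = 0.4397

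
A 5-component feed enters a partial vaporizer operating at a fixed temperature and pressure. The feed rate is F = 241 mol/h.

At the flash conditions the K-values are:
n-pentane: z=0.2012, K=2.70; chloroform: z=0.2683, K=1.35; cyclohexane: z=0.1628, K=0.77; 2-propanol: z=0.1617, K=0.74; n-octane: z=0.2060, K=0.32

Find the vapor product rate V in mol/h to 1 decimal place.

V = 99.4 mol/h

Newton–Raphson from ψ = 0.69:
  ψ = 0.6900: g = -0.12660, g' = -0.5109 → ψ = 0.4422
  ψ = 0.4422: g = -0.01293, g' = -0.4335 → ψ = 0.4124
Converged at ψ = 0.4124.
Then V = ψ·F = 0.4124·241 = 99.4 mol/h and L = F − V = 141.6 mol/h.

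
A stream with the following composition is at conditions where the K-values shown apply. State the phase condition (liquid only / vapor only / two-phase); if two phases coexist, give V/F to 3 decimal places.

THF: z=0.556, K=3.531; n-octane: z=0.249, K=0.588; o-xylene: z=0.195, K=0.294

ΣzᵢKᵢ = 2.167; Σzᵢ/Kᵢ = 1.244.
Both exceed 1, so a two-phase solution exists.
Let ψ = V/F and solve Σ zᵢ(Kᵢ−1)/(1+ψ(Kᵢ−1)) = 0.
Iterate (Newton) starting at ψ = 0.32:
  ψ = 0.320: g = 0.4815, g' = -1.306 → ψ = 0.689
  ψ = 0.689: g = 0.1017, g' = -0.924 → ψ = 0.799
  ψ = 0.799: g = -0.0030, g' = -0.995 → ψ = 0.796
Converged at ψ = 0.796.

two-phase, V/F = 0.796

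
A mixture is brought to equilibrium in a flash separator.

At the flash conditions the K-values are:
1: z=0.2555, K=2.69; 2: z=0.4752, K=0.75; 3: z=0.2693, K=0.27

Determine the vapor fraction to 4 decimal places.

ψ = 0.1504

Material balance + equilibrium reduce to Σ zᵢ(Kᵢ−1)/(1+ψ(Kᵢ−1)) = 0.
Feasibility: ΣzᵢKᵢ = 1.1164, Σzᵢ/Kᵢ = 1.7260 — both > 1, two phases present.
Newton iteration, ψ⁰ = 0.4:
  ψ = 0.4000: g = -0.15203, g' = -0.5827 → ψ = 0.1391
  ψ = 0.1391: g = 0.00772, g' = -0.6880 → ψ = 0.1503
  ψ = 0.1503: g = 0.00006, g' = -0.6772 → ψ = 0.1504
Converged at ψ = 0.1504.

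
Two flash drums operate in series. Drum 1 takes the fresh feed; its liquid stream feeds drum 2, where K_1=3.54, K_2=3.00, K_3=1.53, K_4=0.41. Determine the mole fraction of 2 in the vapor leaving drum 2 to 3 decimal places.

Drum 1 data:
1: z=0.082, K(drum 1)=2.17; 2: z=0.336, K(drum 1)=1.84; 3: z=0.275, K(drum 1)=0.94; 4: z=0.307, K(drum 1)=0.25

y_2 (drum 2) = 0.340

Drum 1:
Material balance + equilibrium reduce to Σ zᵢ(Kᵢ−1)/(1+ψ₁(Kᵢ−1)) = 0.
Check two-phase: ΣzᵢKᵢ = 1.131 > 1 and Σzᵢ/Kᵢ = 1.741 > 1, so g(0) = 0.131 > 0 and g(1) = -0.741 < 0.
Iterate (Newton) starting at ψ₁ = 0.55:
  ψ₁ = 0.550: g = -0.1576, g' = -0.654 → ψ₁ = 0.309
  ψ₁ = 0.309: g = -0.0220, g' = -0.504 → ψ₁ = 0.265
Converged at ψ₁ = 0.265.
Drum-1 compositions:
  1: x = 0.063, y = 0.136
  2: x = 0.275, y = 0.506
  3: x = 0.279, y = 0.263
  4: x = 0.383, y = 0.096
Drum-2 feed = drum-1 liquid: z₂ = (0.0626, 0.2748, 0.2794, 0.3831).
Drum 2:
Let ψ₂ = V/F and solve Σ zᵢ(Kᵢ−1)/(1+ψ₂(Kᵢ−1)) = 0.
g(0) = ΣzᵢKᵢ − 1 = 0.631 and g(1) = 1 − Σzᵢ/Kᵢ = -0.226, so a root lies in (0, 1).
Newton iteration, ψ₂⁰ = 0.67:
  ψ₂ = 0.670: g = 0.0292, g' = -0.664 → ψ₂ = 0.714
Converged at ψ₂ = 0.714.
  1: x = 0.022, y = 0.079
  2: x = 0.113, y = 0.340
  3: x = 0.203, y = 0.310
  4: x = 0.662, y = 0.271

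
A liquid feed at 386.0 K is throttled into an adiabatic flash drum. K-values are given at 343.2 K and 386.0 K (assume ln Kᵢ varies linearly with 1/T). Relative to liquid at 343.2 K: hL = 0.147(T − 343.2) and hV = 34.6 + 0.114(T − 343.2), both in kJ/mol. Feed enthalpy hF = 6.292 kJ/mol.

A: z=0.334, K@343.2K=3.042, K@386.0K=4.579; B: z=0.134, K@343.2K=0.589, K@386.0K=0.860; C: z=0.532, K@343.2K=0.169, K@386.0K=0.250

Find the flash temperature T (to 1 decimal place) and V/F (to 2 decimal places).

T = 349.3 K, V/F = 0.16

Adiabatic flash: solve Rachford–Rice at each trial T, then check hF = ψ·hV(T) + (1−ψ)·hL(T).
  T = 343.2 K: K = (3.042, 0.589, 0.169), RR gives ψ = 0.119, H_out = 4.122 kJ/mol
  T = 386.0 K: K = (4.579, 0.860, 0.250), RR gives ψ = 0.329, H_out = 17.201 kJ/mol
  T = 364.6 K: K = (3.777, 0.720, 0.208), RR gives ψ = 0.237, H_out = 11.188 kJ/mol
  T = 353.9 K: K = (3.401, 0.653, 0.188), RR gives ψ = 0.183, H_out = 7.843 kJ/mol
  T = 348.5 K: K = (3.218, 0.620, 0.178), RR gives ψ = 0.152, H_out = 6.022 kJ/mol
  T = 351.2 K: K = (3.309, 0.637, 0.183), RR gives ψ = 0.168, H_out = 6.946 kJ/mol
  T = 349.9 K: K = (3.265, 0.629, 0.181), RR gives ψ = 0.161, H_out = 6.505 kJ/mol
Linear interpolation between T = 348.5 (H_out = 6.022) and T = 349.9 (H_out = 6.505) on hF = 6.292 gives T ≈ 349.3 K, at which ψ = 0.16.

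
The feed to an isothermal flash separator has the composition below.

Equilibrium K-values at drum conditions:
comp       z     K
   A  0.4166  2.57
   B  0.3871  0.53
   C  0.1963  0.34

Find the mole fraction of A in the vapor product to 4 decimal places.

y_A = 0.6561

Material balance + equilibrium reduce to Σ zᵢ(Kᵢ−1)/(1+V/F(Kᵢ−1)) = 0.
Check two-phase: ΣzᵢKᵢ = 1.3426 > 1 and Σzᵢ/Kᵢ = 1.4698 > 1, so g(0) = 0.3426 > 0 and g(1) = -0.4698 < 0.
Newton–Raphson from V/F = 0.5:
  V/F = 0.5000: g = -0.06478, g' = -0.6589 → V/F = 0.4017
  V/F = 0.4017: g = 0.00053, g' = -0.6745 → V/F = 0.4025
Converged at V/F = 0.4025.
Compositions from xᵢ = zᵢ/(1+V/F(Kᵢ−1)), yᵢ = Kᵢxᵢ:
  A: x = 0.2553, y = 0.6561
  B: x = 0.4774, y = 0.2530
  C: x = 0.2673, y = 0.0909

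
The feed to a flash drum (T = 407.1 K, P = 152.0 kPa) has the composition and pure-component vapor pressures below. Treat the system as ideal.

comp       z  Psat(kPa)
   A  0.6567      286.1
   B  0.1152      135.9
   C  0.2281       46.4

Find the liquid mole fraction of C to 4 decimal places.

Raoult's law: Kᵢ = Pᵢˢᵃᵗ/P = Pᵢˢᵃᵗ/152.0.
  K_A = 286.1/152.0 = 1.882237, K_B = 135.9/152.0 = 0.894079, K_C = 46.4/152.0 = 0.305263
Material balance + equilibrium reduce to Σ zᵢ(Kᵢ−1)/(1+V/F(Kᵢ−1)) = 0.
Feasibility: ΣzᵢKᵢ = 1.4087, Σzᵢ/Kᵢ = 1.2250 — both > 1, two phases present.
Newton iteration, V/F⁰ = 0.53:
  V/F = 0.5300: g = 0.13102, g' = -0.5146 → V/F = 0.7846
  V/F = 0.7846: g = -0.01930, g' = -0.7121 → V/F = 0.7575
  V/F = 0.7575: g = -0.00050, g' = -0.6758 → V/F = 0.7568
Converged at V/F = 0.7568.
Compositions from xᵢ = zᵢ/(1+V/F(Kᵢ−1)), yᵢ = Kᵢxᵢ:
  A: x = 0.3938, y = 0.7412
  B: x = 0.1252, y = 0.1120
  C: x = 0.4810, y = 0.1468

x_C = 0.4810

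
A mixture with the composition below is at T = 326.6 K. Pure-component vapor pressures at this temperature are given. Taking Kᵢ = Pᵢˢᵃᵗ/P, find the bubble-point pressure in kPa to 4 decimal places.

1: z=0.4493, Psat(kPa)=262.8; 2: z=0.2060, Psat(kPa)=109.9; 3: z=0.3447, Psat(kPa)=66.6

Pbub = 163.6725 kPa

At the bubble point ψ → 0, so ΣzᵢKᵢ = 1 with Kᵢ = Pᵢˢᵃᵗ/P ⇒ P = ΣzᵢPᵢˢᵃᵗ.
P = 0.4493·262.8 + 0.2060·109.9 + 0.3447·66.6 = 163.6725 kPa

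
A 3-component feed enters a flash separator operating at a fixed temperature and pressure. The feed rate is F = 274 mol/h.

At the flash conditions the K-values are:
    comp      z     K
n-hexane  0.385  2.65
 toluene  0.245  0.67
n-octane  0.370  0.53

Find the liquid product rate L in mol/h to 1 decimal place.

Material balance + equilibrium reduce to Σ zᵢ(Kᵢ−1)/(1+β(Kᵢ−1)) = 0.
Feasibility: ΣzᵢKᵢ = 1.380, Σzᵢ/Kᵢ = 1.209 — both > 1, two phases present.
Iterate (Newton) starting at β = 0.48:
  β = 0.480: g = 0.0339, g' = -0.500 → β = 0.548
  β = 0.548: g = 0.0008, g' = -0.477 → β = 0.549
Converged at β = 0.549.
Then V = β·F = 0.5494·274 = 150.5 mol/h and L = F − V = 123.5 mol/h.

L = 123.5 mol/h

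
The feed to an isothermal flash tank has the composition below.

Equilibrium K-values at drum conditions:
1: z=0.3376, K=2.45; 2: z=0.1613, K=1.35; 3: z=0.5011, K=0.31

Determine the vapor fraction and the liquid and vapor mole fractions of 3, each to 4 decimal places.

ψ = 0.2411, x_3 = 0.6011, y_3 = 0.1863

Let ψ = V/F and solve Σ zᵢ(Kᵢ−1)/(1+ψ(Kᵢ−1)) = 0.
Feasibility: ΣzᵢKᵢ = 1.2002, Σzᵢ/Kᵢ = 1.8737 — both > 1, two phases present.
Iterate (Newton) starting at ψ = 0.38:
  ψ = 0.3800: g = -0.10319, g' = -0.7487 → ψ = 0.2422
  ψ = 0.2422: g = -0.00079, g' = -0.7495 → ψ = 0.2411
Converged at ψ = 0.2411.
Compositions from xᵢ = zᵢ/(1+ψ(Kᵢ−1)), yᵢ = Kᵢxᵢ:
  1: x = 0.2501, y = 0.6128
  2: x = 0.1487, y = 0.2008
  3: x = 0.6011, y = 0.1863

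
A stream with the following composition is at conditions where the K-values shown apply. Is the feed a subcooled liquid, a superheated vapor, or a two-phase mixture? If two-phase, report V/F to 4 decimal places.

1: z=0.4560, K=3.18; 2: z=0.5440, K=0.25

ΣzᵢKᵢ = 1.5861; Σzᵢ/Kᵢ = 2.3194.
Both exceed 1, so a two-phase solution exists.
Binary case is linear: z₁(K₁−1)(1+ψ(K₂−1)) + z₂(K₂−1)(1+ψ(K₁−1)) = 0
⇒ ψ = [z₁(K₁−1)+z₂(K₂−1)] / [−(K₁−1)(K₂−1)] = 0.58608/1.63500 = 0.3585

two-phase, V/F = 0.3585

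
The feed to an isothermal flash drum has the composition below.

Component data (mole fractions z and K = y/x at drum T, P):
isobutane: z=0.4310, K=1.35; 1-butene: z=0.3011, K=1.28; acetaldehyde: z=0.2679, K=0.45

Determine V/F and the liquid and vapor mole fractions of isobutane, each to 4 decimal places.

V/F = 0.4957, x_isobutane = 0.3673, y_isobutane = 0.4958

Iterate (Newton) starting at V/F = 0.5:
  V/F = 0.5000: g = -0.00090, g' = -0.2106 → V/F = 0.4957
Converged at V/F = 0.4957.
Compositions from xᵢ = zᵢ/(1+V/F(Kᵢ−1)), yᵢ = Kᵢxᵢ:
  isobutane: x = 0.3673, y = 0.4958
  1-butene: x = 0.2644, y = 0.3384
  acetaldehyde: x = 0.3683, y = 0.1657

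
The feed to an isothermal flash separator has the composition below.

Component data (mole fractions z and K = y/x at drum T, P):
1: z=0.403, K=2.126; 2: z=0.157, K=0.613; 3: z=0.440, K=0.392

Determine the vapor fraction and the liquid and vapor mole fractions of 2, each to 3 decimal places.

Iterate (Newton) starting at ψ = 0.48:
  ψ = 0.480: g = -0.1578, g' = -0.575 → ψ = 0.206
  ψ = 0.206: g = -0.0033, g' = -0.577 → ψ = 0.200
Converged at ψ = 0.200.
Compositions from xᵢ = zᵢ/(1+ψ(Kᵢ−1)), yᵢ = Kᵢxᵢ:
  1: x = 0.329, y = 0.699
  2: x = 0.170, y = 0.104
  3: x = 0.501, y = 0.196

ψ = 0.200, x_2 = 0.170, y_2 = 0.104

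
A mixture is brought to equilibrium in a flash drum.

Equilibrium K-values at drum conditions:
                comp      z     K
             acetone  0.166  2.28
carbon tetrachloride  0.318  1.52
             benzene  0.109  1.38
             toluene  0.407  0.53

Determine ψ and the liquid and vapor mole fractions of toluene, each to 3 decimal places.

Let ψ = V/F and solve Σ zᵢ(Kᵢ−1)/(1+ψ(Kᵢ−1)) = 0.
Check two-phase: ΣzᵢKᵢ = 1.228 > 1 and Σzᵢ/Kᵢ = 1.129 > 1, so g(0) = 0.228 > 0 and g(1) = -0.129 < 0.
Iterate (Newton) starting at ψ = 0.31:
  ψ = 0.310: g = 0.1077, g' = -0.339 → ψ = 0.628
  ψ = 0.628: g = 0.0046, g' = -0.324 → ψ = 0.642
Converged at ψ = 0.642.
Compositions from xᵢ = zᵢ/(1+ψ(Kᵢ−1)), yᵢ = Kᵢxᵢ:
  acetone: x = 0.091, y = 0.208
  carbon tetrachloride: x = 0.238, y = 0.362
  benzene: x = 0.088, y = 0.121
  toluene: x = 0.583, y = 0.309

ψ = 0.642, x_toluene = 0.583, y_toluene = 0.309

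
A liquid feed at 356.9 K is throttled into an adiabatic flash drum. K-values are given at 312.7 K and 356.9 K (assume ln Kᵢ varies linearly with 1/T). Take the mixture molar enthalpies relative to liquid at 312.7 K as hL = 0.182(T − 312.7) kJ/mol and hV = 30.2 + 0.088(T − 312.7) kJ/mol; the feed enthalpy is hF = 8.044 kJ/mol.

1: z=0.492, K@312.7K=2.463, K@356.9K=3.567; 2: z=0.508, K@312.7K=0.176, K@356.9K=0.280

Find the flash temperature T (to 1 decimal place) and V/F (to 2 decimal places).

Adiabatic flash: solve Rachford–Rice at each trial T, then check hF = ψ·hV(T) + (1−ψ)·hL(T).
  T = 312.7 K: K = (2.463, 0.176), RR gives ψ = 0.250, H_out = 7.546 kJ/mol
  T = 356.9 K: K = (3.567, 0.280), RR gives ψ = 0.485, H_out = 20.688 kJ/mol
  T = 334.8 K: K = (3.000, 0.225), RR gives ψ = 0.381, H_out = 14.744 kJ/mol
  T = 323.8 K: K = (2.729, 0.200), RR gives ψ = 0.321, H_out = 11.387 kJ/mol
  T = 318.2 K: K = (2.594, 0.188), RR gives ψ = 0.287, H_out = 9.520 kJ/mol
  T = 315.4 K: K = (2.527, 0.182), RR gives ψ = 0.269, H_out = 8.534 kJ/mol
  T = 314.0 K: K = (2.494, 0.179), RR gives ψ = 0.259, H_out = 8.026 kJ/mol
Linear interpolation between T = 314.0 (H_out = 8.026) and T = 315.4 (H_out = 8.534) on hF = 8.044 gives T ≈ 314.0 K, at which ψ = 0.26.

T = 314.0 K, V/F = 0.26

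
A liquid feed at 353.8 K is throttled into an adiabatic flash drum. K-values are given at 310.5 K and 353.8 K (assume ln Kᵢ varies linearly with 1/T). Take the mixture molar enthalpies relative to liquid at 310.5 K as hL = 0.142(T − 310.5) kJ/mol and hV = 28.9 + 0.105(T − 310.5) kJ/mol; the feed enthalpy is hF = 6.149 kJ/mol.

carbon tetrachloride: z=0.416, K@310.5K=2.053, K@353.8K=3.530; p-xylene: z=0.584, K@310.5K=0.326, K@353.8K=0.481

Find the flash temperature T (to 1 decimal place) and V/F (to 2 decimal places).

Adiabatic flash: solve Rachford–Rice at each trial T, then check hF = ψ·hV(T) + (1−ψ)·hL(T).
  T = 310.5 K: K = (2.053, 0.326), RR gives ψ = 0.063, H_out = 1.809 kJ/mol
  T = 353.8 K: K = (3.530, 0.481), RR gives ψ = 0.571, H_out = 21.728 kJ/mol
  T = 332.1 K: K = (2.738, 0.401), RR gives ψ = 0.358, H_out = 13.138 kJ/mol
  T = 321.3 K: K = (2.383, 0.363), RR gives ψ = 0.230, H_out = 8.100 kJ/mol
  T = 315.9 K: K = (2.214, 0.344), RR gives ψ = 0.153, H_out = 5.171 kJ/mol
  T = 318.6 K: K = (2.298, 0.353), RR gives ψ = 0.193, H_out = 6.680 kJ/mol
  T = 317.2 K: K = (2.254, 0.349), RR gives ψ = 0.173, H_out = 5.910 kJ/mol
Linear interpolation between T = 317.2 (H_out = 5.910) and T = 318.6 (H_out = 6.680) on hF = 6.149 gives T ≈ 317.6 K, at which ψ = 0.18.

T = 317.6 K, V/F = 0.18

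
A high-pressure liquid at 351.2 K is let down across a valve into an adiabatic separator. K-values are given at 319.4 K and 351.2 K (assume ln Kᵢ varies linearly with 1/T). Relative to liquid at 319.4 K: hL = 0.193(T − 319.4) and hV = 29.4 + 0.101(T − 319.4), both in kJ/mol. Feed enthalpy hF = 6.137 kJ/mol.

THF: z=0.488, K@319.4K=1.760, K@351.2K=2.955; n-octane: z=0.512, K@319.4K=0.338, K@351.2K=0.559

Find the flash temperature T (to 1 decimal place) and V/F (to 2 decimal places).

Adiabatic flash: solve Rachford–Rice at each trial T, then check hF = ψ·hV(T) + (1−ψ)·hL(T).
  T = 319.4 K: K = (1.760, 0.338), RR gives ψ = 0.063, H_out = 1.866 kJ/mol
  T = 351.2 K: K = (2.955, 0.559), RR gives ψ = 0.845, H_out = 28.500 kJ/mol
  T = 335.3 K: K = (2.309, 0.440), RR gives ψ = 0.480, H_out = 16.480 kJ/mol
  T = 327.4 K: K = (2.024, 0.387), RR gives ψ = 0.296, H_out = 10.039 kJ/mol
  T = 323.4 K: K = (1.889, 0.362), RR gives ψ = 0.189, H_out = 6.261 kJ/mol
  T = 321.4 K: K = (1.824, 0.350), RR gives ψ = 0.129, H_out = 4.159 kJ/mol
Linear interpolation between T = 321.4 (H_out = 4.159) and T = 323.4 (H_out = 6.261) on hF = 6.137 gives T ≈ 323.3 K, at which ψ = 0.19.

T = 323.3 K, V/F = 0.19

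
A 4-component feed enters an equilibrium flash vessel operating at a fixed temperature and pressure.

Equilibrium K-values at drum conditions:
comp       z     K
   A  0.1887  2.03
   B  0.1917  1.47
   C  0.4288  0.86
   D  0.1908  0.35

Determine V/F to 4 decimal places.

V/F = 0.3379

Material balance + equilibrium reduce to Σ zᵢ(Kᵢ−1)/(1+V/F(Kᵢ−1)) = 0.
Feasibility: ΣzᵢKᵢ = 1.1004, Σzᵢ/Kᵢ = 1.2671 — both > 1, two phases present.
Newton iteration, V/F⁰ = 0.5:
  V/F = 0.5000: g = -0.04704, g' = -0.3016 → V/F = 0.3441
  V/F = 0.3441: g = -0.00175, g' = -0.2835 → V/F = 0.3379
Converged at V/F = 0.3379.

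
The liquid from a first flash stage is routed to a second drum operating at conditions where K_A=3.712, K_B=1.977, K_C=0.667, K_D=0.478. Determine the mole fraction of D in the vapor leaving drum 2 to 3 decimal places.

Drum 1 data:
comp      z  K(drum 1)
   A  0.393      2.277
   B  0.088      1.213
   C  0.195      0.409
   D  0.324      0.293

y_D (drum 2) = 0.262

Drum 1:
Newton iteration, ψ₁⁰ = 0.5:
  ψ₁ = 0.500: g = -0.1947, g' = -0.767 → ψ₁ = 0.246
  ψ₁ = 0.246: g = -0.0125, g' = -0.705 → ψ₁ = 0.228
Converged at ψ₁ = 0.228.
Drum-1 compositions:
  A: x = 0.304, y = 0.693
  B: x = 0.084, y = 0.102
  C: x = 0.225, y = 0.092
  D: x = 0.386, y = 0.113
Drum-2 feed = drum-1 liquid: z₂ = (0.3043, 0.0839, 0.2254, 0.3864).
Drum 2:
Rachford–Rice: g(ψ₂) = Σ zᵢ(Kᵢ−1)/(1+ψ₂(Kᵢ−1)) = 0.
g(0) = ΣzᵢKᵢ − 1 = 0.630 and g(1) = 1 − Σzᵢ/Kᵢ = -0.271, so a root lies in (0, 1).
Newton–Raphson from ψ₂ = 0.52:
  ψ₂ = 0.520: g = 0.0291, g' = -0.655 → ψ₂ = 0.564
  ψ₂ = 0.564: g = 0.0005, g' = -0.632 → ψ₂ = 0.565
Converged at ψ₂ = 0.565.
  A: x = 0.120, y = 0.446
  B: x = 0.054, y = 0.107
  C: x = 0.278, y = 0.185
  D: x = 0.548, y = 0.262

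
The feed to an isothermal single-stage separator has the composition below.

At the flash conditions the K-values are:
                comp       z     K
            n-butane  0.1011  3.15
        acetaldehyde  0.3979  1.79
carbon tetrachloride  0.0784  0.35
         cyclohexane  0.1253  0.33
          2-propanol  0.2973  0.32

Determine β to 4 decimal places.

β = 0.2480

Iterate (Newton) starting at β = 0.5:
  β = 0.5000: g = -0.17796, g' = -0.7516 → β = 0.2632
  β = 0.2632: g = -0.01062, g' = -0.6958 → β = 0.2480
Converged at β = 0.2480.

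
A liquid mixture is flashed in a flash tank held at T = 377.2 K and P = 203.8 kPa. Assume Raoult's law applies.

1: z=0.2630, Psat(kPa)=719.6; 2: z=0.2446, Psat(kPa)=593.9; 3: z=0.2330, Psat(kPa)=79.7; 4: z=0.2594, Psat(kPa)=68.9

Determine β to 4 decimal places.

β = 0.5734

Raoult's law: Kᵢ = Pᵢˢᵃᵗ/P = Pᵢˢᵃᵗ/203.8.
  K_1 = 719.6/203.8 = 3.530913, K_2 = 593.9/203.8 = 2.914132, K_3 = 79.7/203.8 = 0.391070, K_4 = 68.9/203.8 = 0.338077
Rachford–Rice: g(β) = Σ zᵢ(Kᵢ−1)/(1+β(Kᵢ−1)) = 0.
g(0) = ΣzᵢKᵢ − 1 = 0.8202 and g(1) = 1 − Σzᵢ/Kᵢ = -0.5215, so a root lies in (0, 1).
Newton iteration, β⁰ = 0.41:
  β = 0.4100: g = 0.16424, g' = -1.0546 → β = 0.5657
  β = 0.5657: g = 0.00756, g' = -0.9830 → β = 0.5734
Converged at β = 0.5734.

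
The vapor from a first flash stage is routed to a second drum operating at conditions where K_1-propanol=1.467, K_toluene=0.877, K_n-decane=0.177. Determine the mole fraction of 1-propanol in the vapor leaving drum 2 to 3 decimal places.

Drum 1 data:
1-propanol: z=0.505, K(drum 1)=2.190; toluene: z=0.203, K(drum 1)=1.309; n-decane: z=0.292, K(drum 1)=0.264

Drum 1:
Newton iteration, ψ₁⁰ = 0.65:
  ψ₁ = 0.650: g = -0.0209, g' = -0.822 → ψ₁ = 0.625
  ψ₁ = 0.625: g = -0.0004, g' = -0.791 → ψ₁ = 0.624
Converged at ψ₁ = 0.624.
Drum-1 compositions:
  1-propanol: x = 0.290, y = 0.635
  toluene: x = 0.170, y = 0.223
  n-decane: x = 0.540, y = 0.143
Drum-2 feed = drum-1 vapor: z₂ = (0.6347, 0.2228, 0.1426).
Drum 2:
Material balance + equilibrium reduce to Σ zᵢ(Kᵢ−1)/(1+ψ₂(Kᵢ−1)) = 0.
Check two-phase: ΣzᵢKᵢ = 1.152 > 1 and Σzᵢ/Kᵢ = 1.492 > 1, so g(0) = 0.152 > 0 and g(1) = -0.492 < 0.
Newton iteration, ψ₂⁰ = 0.5:
  ψ₂ = 0.500: g = 0.0117, g' = -0.374 → ψ₂ = 0.531
  ψ₂ = 0.531: g = -0.0004, g' = -0.398 → ψ₂ = 0.530
Converged at ψ₂ = 0.530.
  1-propanol: x = 0.509, y = 0.746
  toluene: x = 0.238, y = 0.209
  n-decane: x = 0.253, y = 0.045

y_1-propanol (drum 2) = 0.746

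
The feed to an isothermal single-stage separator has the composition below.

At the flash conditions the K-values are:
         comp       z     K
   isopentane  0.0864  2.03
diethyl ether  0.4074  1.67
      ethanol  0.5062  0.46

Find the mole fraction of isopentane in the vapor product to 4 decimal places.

Newton iteration, ψ⁰ = 0.32:
  ψ = 0.3200: g = -0.03875, g' = -0.3916 → ψ = 0.2210
  ψ = 0.2210: g = -0.00016, g' = -0.3899 → ψ = 0.2206
Converged at ψ = 0.2206.
Compositions from xᵢ = zᵢ/(1+ψ(Kᵢ−1)), yᵢ = Kᵢxᵢ:
  isopentane: x = 0.0704, y = 0.1429
  diethyl ether: x = 0.3549, y = 0.5927
  ethanol: x = 0.5747, y = 0.2643

y_isopentane = 0.1429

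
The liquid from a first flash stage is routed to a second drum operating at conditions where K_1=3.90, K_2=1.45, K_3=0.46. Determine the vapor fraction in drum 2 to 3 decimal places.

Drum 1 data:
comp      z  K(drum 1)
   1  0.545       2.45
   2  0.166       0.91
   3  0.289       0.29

V/F (drum 2) = 0.487

Drum 1:
Material balance + equilibrium reduce to Σ zᵢ(Kᵢ−1)/(1+ψ₁(Kᵢ−1)) = 0.
Check two-phase: ΣzᵢKᵢ = 1.570 > 1 and Σzᵢ/Kᵢ = 1.401 > 1, so g(0) = 0.570 > 0 and g(1) = -0.401 < 0.
Newton–Raphson from ψ₁ = 0.5:
  ψ₁ = 0.500: g = 0.1243, g' = -0.737 → ψ₁ = 0.669
  ψ₁ = 0.669: g = -0.0054, g' = -0.825 → ψ₁ = 0.662
Converged at ψ₁ = 0.662.
Drum-1 compositions:
  1: x = 0.278, y = 0.681
  2: x = 0.177, y = 0.161
  3: x = 0.545, y = 0.158
Drum-2 feed = drum-1 liquid: z₂ = (0.2780, 0.1765, 0.5454).
Drum 2:
Material balance + equilibrium reduce to Σ zᵢ(Kᵢ−1)/(1+ψ₂(Kᵢ−1)) = 0.
Check two-phase: ΣzᵢKᵢ = 1.591 > 1 and Σzᵢ/Kᵢ = 1.379 > 1, so g(0) = 0.591 > 0 and g(1) = -0.379 < 0.
Newton–Raphson from ψ₂ = 0.5:
  ψ₂ = 0.500: g = -0.0095, g' = -0.712 → ψ₂ = 0.487
Converged at ψ₂ = 0.487.
  1: x = 0.115, y = 0.450
  2: x = 0.145, y = 0.210
  3: x = 0.740, y = 0.340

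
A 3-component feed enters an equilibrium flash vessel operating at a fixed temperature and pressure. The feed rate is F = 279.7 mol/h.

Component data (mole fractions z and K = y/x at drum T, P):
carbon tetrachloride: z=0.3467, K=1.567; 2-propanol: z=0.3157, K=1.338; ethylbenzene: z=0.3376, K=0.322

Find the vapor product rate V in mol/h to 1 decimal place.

V = 65.8 mol/h

Iterate (Newton) starting at V/F = 0.54:
  V/F = 0.5400: g = -0.12036, g' = -0.4774 → V/F = 0.2879
  V/F = 0.2879: g = -0.01816, g' = -0.3519 → V/F = 0.2363
  V/F = 0.2363: g = -0.00038, g' = -0.3376 → V/F = 0.2351
Converged at V/F = 0.2351.
Then V = V/F·F = 0.2351·279.7 = 65.8 mol/h and L = F − V = 213.9 mol/h.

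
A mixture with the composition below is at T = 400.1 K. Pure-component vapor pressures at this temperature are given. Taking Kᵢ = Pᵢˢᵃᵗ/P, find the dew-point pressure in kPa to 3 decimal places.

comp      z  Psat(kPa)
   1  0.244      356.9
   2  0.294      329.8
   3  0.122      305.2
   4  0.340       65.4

At the dew point ψ → 1, so Σzᵢ/Kᵢ = 1 with Kᵢ = Pᵢˢᵃᵗ/P ⇒ 1/P = Σzᵢ/Pᵢˢᵃᵗ.
1/P = 0.244/356.9 + 0.294/329.8 + 0.122/305.2 + 0.340/65.4 = 0.007174 ⇒ P = 139.399 kPa

Pdew = 139.399 kPa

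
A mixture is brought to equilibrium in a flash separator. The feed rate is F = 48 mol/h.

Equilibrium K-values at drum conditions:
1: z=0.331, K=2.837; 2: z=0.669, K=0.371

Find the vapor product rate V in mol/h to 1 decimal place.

V = 7.8 mol/h

Rachford–Rice: g(β) = Σ zᵢ(Kᵢ−1)/(1+β(Kᵢ−1)) = 0.
Check two-phase: ΣzᵢKᵢ = 1.187 > 1 and Σzᵢ/Kᵢ = 1.920 > 1, so g(0) = 0.187 > 0 and g(1) = -0.920 < 0.
Binary case is linear: z₁(K₁−1)(1+β(K₂−1)) + z₂(K₂−1)(1+β(K₁−1)) = 0
⇒ β = [z₁(K₁−1)+z₂(K₂−1)] / [−(K₁−1)(K₂−1)] = 0.1872/1.1555 = 0.162
Then V = β·F = 0.1621·48 = 7.8 mol/h and L = F − V = 40.2 mol/h.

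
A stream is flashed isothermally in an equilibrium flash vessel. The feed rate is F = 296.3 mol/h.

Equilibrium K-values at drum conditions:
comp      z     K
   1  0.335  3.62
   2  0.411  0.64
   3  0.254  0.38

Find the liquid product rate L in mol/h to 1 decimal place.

Material balance + equilibrium reduce to Σ zᵢ(Kᵢ−1)/(1+ψ(Kᵢ−1)) = 0.
Check two-phase: ΣzᵢKᵢ = 1.572 > 1 and Σzᵢ/Kᵢ = 1.403 > 1, so g(0) = 0.572 > 0 and g(1) = -0.403 < 0.
Newton–Raphson from ψ = 0.44:
  ψ = 0.440: g = 0.0153, g' = -0.756 → ψ = 0.460
  ψ = 0.460: g = 0.0002, g' = -0.740 → ψ = 0.461
Converged at ψ = 0.461.
Then V = ψ·F = 0.4605·296.3 = 136.4 mol/h and L = F − V = 159.9 mol/h.

L = 159.9 mol/h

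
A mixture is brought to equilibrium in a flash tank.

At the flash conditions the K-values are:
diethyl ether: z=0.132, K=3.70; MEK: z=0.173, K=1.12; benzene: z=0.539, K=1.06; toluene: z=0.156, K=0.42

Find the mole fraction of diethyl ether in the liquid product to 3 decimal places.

x_diethyl ether = 0.043

Newton iteration, ψ⁰ = 0.66:
  ψ = 0.660: g = 0.0319, g' = -0.266 → ψ = 0.780
  ψ = 0.780: g = -0.0005, g' = -0.279 → ψ = 0.778
Converged at ψ = 0.778.
Compositions from xᵢ = zᵢ/(1+ψ(Kᵢ−1)), yᵢ = Kᵢxᵢ:
  diethyl ether: x = 0.043, y = 0.158
  MEK: x = 0.158, y = 0.177
  benzene: x = 0.515, y = 0.546
  toluene: x = 0.284, y = 0.119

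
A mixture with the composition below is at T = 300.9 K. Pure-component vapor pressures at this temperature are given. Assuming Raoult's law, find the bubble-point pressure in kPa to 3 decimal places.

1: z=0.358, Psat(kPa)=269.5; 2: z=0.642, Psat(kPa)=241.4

Pbub = 251.460 kPa

At the bubble point ψ → 0, so ΣzᵢKᵢ = 1 with Kᵢ = Pᵢˢᵃᵗ/P ⇒ P = ΣzᵢPᵢˢᵃᵗ.
P = 0.358·269.5 + 0.642·241.4 = 251.460 kPa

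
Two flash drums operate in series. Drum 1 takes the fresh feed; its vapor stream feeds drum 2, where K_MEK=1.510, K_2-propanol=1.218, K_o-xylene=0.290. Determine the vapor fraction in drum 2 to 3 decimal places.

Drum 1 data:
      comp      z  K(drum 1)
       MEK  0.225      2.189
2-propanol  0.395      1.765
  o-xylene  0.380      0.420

Drum 1:
Let ψ₁ = V/F and solve Σ zᵢ(Kᵢ−1)/(1+ψ₁(Kᵢ−1)) = 0.
Check two-phase: ΣzᵢKᵢ = 1.349 > 1 and Σzᵢ/Kᵢ = 1.231 > 1, so g(0) = 0.349 > 0 and g(1) = -0.231 < 0.
Newton–Raphson from ψ₁ = 0.5:
  ψ₁ = 0.500: g = 0.0759, g' = -0.500 → ψ₁ = 0.652
  ψ₁ = 0.652: g = -0.0021, g' = -0.534 → ψ₁ = 0.648
Converged at ψ₁ = 0.648.
Drum-1 compositions:
  MEK: x = 0.127, y = 0.278
  2-propanol: x = 0.264, y = 0.466
  o-xylene: x = 0.609, y = 0.256
Drum-2 feed = drum-1 vapor: z₂ = (0.2782, 0.4661, 0.2557).
Drum 2:
Rachford–Rice: g(ψ₂) = Σ zᵢ(Kᵢ−1)/(1+ψ₂(Kᵢ−1)) = 0.
Feasibility: ΣzᵢKᵢ = 1.062, Σzᵢ/Kᵢ = 1.449 — both > 1, two phases present.
Newton iteration, ψ₂⁰ = 0.5:
  ψ₂ = 0.500: g = -0.0768, g' = -0.374 → ψ₂ = 0.295
  ψ₂ = 0.295: g = -0.0107, g' = -0.280 → ψ₂ = 0.256
  ψ₂ = 0.256: g = -0.0002, g' = -0.269 → ψ₂ = 0.255
Converged at ψ₂ = 0.255.
  MEK: x = 0.246, y = 0.372
  2-propanol: x = 0.442, y = 0.538
  o-xylene: x = 0.312, y = 0.091

V/F (drum 2) = 0.255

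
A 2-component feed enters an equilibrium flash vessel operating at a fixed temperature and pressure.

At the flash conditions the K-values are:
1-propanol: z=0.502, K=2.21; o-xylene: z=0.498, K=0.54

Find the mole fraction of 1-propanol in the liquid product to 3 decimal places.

x_1-propanol = 0.275

Rachford–Rice: g(V/F) = Σ zᵢ(Kᵢ−1)/(1+V/F(Kᵢ−1)) = 0.
g(0) = ΣzᵢKᵢ − 1 = 0.378 and g(1) = 1 − Σzᵢ/Kᵢ = -0.149, so a root lies in (0, 1).
Iterate (Newton) starting at V/F = 0.5:
  V/F = 0.500: g = 0.0809, g' = -0.463 → V/F = 0.675
  V/F = 0.675: g = 0.0022, g' = -0.444 → V/F = 0.680
Converged at V/F = 0.680.
Compositions from xᵢ = zᵢ/(1+V/F(Kᵢ−1)), yᵢ = Kᵢxᵢ:
  1-propanol: x = 0.275, y = 0.609
  o-xylene: x = 0.725, y = 0.391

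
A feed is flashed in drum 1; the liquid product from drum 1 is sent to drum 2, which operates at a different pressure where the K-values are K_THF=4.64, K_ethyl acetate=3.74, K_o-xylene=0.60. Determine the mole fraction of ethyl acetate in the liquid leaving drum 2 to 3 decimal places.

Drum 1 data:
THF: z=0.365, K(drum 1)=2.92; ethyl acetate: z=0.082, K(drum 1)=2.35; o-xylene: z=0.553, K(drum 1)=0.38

x_ethyl acetate (drum 2) = 0.024

Drum 1:
Newton–Raphson from ψ₁ = 0.33:
  ψ₁ = 0.330: g = 0.0745, g' = -0.912 → ψ₁ = 0.412
  ψ₁ = 0.412: g = 0.0022, g' = -0.865 → ψ₁ = 0.414
Converged at ψ₁ = 0.414.
Drum-1 compositions:
  THF: x = 0.203, y = 0.594
  ethyl acetate: x = 0.053, y = 0.124
  o-xylene: x = 0.744, y = 0.283
Drum-2 feed = drum-1 liquid: z₂ = (0.2033, 0.0526, 0.7441).
Drum 2:
Rachford–Rice: g(ψ₂) = Σ zᵢ(Kᵢ−1)/(1+ψ₂(Kᵢ−1)) = 0.
g(0) = ΣzᵢKᵢ − 1 = 0.586 and g(1) = 1 − Σzᵢ/Kᵢ = -0.298, so a root lies in (0, 1).
Iterate (Newton) starting at ψ₂ = 0.5:
  ψ₂ = 0.500: g = -0.0488, g' = -0.595 → ψ₂ = 0.418
  ψ₂ = 0.418: g = 0.0033, g' = -0.681 → ψ₂ = 0.423
Converged at ψ₂ = 0.423.
  THF: x = 0.080, y = 0.372
  ethyl acetate: x = 0.024, y = 0.091
  o-xylene: x = 0.896, y = 0.537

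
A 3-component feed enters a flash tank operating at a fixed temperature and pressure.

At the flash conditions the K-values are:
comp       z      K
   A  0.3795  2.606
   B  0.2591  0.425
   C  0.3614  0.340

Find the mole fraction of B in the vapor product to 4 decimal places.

y_B = 0.1261

Rachford–Rice: g(ψ) = Σ zᵢ(Kᵢ−1)/(1+ψ(Kᵢ−1)) = 0.
Feasibility: ΣzᵢKᵢ = 1.2220, Σzᵢ/Kᵢ = 1.8182 — both > 1, two phases present.
Newton–Raphson from ψ = 0.47:
  ψ = 0.4700: g = -0.20263, g' = -0.8096 → ψ = 0.2197
  ψ = 0.2197: g = 0.00101, g' = -0.8624 → ψ = 0.2209
Converged at ψ = 0.2209.
Compositions from xᵢ = zᵢ/(1+ψ(Kᵢ−1)), yᵢ = Kᵢxᵢ:
  A: x = 0.2801, y = 0.7300
  B: x = 0.2968, y = 0.1261
  C: x = 0.4231, y = 0.1438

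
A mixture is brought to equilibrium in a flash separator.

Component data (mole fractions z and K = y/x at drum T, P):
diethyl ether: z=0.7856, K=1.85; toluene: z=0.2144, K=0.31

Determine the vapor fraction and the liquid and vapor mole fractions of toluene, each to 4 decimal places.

Iterate (Newton) starting at ψ = 0.56:
  ψ = 0.5600: g = 0.21132, g' = -0.5316 → ψ = 0.9575
  ψ = 0.9575: g = -0.06780, g' = -1.0589 → ψ = 0.8934
  ψ = 0.8934: g = -0.00620, g' = -0.8773 → ψ = 0.8864
  ψ = 0.8864: g = -0.00006, g' = -0.8613 → ψ = 0.8863
Converged at ψ = 0.8863.
Compositions from xᵢ = zᵢ/(1+ψ(Kᵢ−1)), yᵢ = Kᵢxᵢ:
  diethyl ether: x = 0.4481, y = 0.8289
  toluene: x = 0.5519, y = 0.1711

ψ = 0.8863, x_toluene = 0.5519, y_toluene = 0.1711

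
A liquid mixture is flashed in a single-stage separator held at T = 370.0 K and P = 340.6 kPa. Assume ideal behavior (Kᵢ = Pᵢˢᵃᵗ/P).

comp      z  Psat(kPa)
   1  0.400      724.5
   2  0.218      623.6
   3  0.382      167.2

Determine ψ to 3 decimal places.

Raoult's law: Kᵢ = Pᵢˢᵃᵗ/P = Pᵢˢᵃᵗ/340.6.
  K_1 = 724.5/340.6 = 2.12713, K_2 = 623.6/340.6 = 1.83089, K_3 = 167.2/340.6 = 0.49090
Rachford–Rice: g(ψ) = Σ zᵢ(Kᵢ−1)/(1+ψ(Kᵢ−1)) = 0.
g(0) = ΣzᵢKᵢ − 1 = 0.438 and g(1) = 1 − Σzᵢ/Kᵢ = -0.085, so a root lies in (0, 1).
Iterate (Newton) starting at ψ = 0.5:
  ψ = 0.500: g = 0.1554, g' = -0.461 → ψ = 0.837
Converged at ψ = 0.837.

ψ = 0.837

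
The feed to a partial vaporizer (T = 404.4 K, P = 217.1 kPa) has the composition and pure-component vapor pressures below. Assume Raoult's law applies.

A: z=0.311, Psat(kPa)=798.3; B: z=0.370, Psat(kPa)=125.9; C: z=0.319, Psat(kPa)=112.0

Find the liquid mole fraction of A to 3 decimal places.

x_A = 0.144

Raoult's law: Kᵢ = Pᵢˢᵃᵗ/P = Pᵢˢᵃᵗ/217.1.
  K_A = 798.3/217.1 = 3.67711, K_B = 125.9/217.1 = 0.57992, K_C = 112.0/217.1 = 0.51589
Let ψ = V/F and solve Σ zᵢ(Kᵢ−1)/(1+ψ(Kᵢ−1)) = 0.
Check two-phase: ΣzᵢKᵢ = 1.523 > 1 and Σzᵢ/Kᵢ = 1.341 > 1, so g(0) = 0.523 > 0 and g(1) = -0.341 < 0.
Newton iteration, ψ⁰ = 0.5:
  ψ = 0.500: g = -0.0445, g' = -0.642 → ψ = 0.431
  ψ = 0.431: g = 0.0018, g' = -0.697 → ψ = 0.433
Converged at ψ = 0.433.
Compositions from xᵢ = zᵢ/(1+ψ(Kᵢ−1)), yᵢ = Kᵢxᵢ:
  A: x = 0.144, y = 0.529
  B: x = 0.452, y = 0.262
  C: x = 0.404, y = 0.208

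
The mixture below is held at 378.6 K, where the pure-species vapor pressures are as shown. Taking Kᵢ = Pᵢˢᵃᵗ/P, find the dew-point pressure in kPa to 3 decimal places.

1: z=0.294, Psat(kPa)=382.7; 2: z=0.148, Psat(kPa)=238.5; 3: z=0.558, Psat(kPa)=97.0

Pdew = 140.030 kPa

At the dew point ψ → 1, so Σzᵢ/Kᵢ = 1 with Kᵢ = Pᵢˢᵃᵗ/P ⇒ 1/P = Σzᵢ/Pᵢˢᵃᵗ.
1/P = 0.294/382.7 + 0.148/238.5 + 0.558/97.0 = 0.007141 ⇒ P = 140.030 kPa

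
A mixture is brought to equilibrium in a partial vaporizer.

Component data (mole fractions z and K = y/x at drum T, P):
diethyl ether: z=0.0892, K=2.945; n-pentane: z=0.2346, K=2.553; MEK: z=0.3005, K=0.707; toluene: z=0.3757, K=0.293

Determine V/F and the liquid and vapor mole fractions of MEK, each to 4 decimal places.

V/F = 0.2000, x_MEK = 0.3192, y_MEK = 0.2257

Rachford–Rice: g(V/F) = Σ zᵢ(Kᵢ−1)/(1+V/F(Kᵢ−1)) = 0.
Feasibility: ΣzᵢKᵢ = 1.1842, Σzᵢ/Kᵢ = 1.8295 — both > 1, two phases present.
Newton–Raphson from V/F = 0.36:
  V/F = 0.3600: g = -0.11901, g' = -0.7197 → V/F = 0.1946
  V/F = 0.1946: g = 0.00425, g' = -0.7927 → V/F = 0.2000
Converged at V/F = 0.2000.
Compositions from xᵢ = zᵢ/(1+V/F(Kᵢ−1)), yᵢ = Kᵢxᵢ:
  diethyl ether: x = 0.0642, y = 0.1891
  n-pentane: x = 0.1790, y = 0.4570
  MEK: x = 0.3192, y = 0.2257
  toluene: x = 0.4376, y = 0.1282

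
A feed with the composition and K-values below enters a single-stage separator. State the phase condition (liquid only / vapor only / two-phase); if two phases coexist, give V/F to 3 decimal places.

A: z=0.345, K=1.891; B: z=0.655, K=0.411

ΣzᵢKᵢ = 0.922; Σzᵢ/Kᵢ = 1.776.
Since ΣzᵢKᵢ < 1 the mixture is below its bubble point — single liquid phase.

liquid only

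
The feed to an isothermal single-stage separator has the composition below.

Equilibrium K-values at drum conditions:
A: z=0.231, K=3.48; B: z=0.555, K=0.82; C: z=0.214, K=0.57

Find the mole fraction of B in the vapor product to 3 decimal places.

Iterate (Newton) starting at ψ = 0.52:
  ψ = 0.520: g = 0.0215, g' = -0.359 → ψ = 0.580
  ψ = 0.580: g = 0.0008, g' = -0.332 → ψ = 0.582
Converged at ψ = 0.582.
Compositions from xᵢ = zᵢ/(1+ψ(Kᵢ−1)), yᵢ = Kᵢxᵢ:
  A: x = 0.095, y = 0.329
  B: x = 0.620, y = 0.508
  C: x = 0.286, y = 0.163

y_B = 0.508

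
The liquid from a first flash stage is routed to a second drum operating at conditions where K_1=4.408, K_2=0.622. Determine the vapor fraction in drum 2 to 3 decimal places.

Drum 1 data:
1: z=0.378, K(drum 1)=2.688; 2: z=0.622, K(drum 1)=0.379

V/F (drum 2) = 0.497

Drum 1:
Let ψ₁ = V/F and solve Σ zᵢ(Kᵢ−1)/(1+ψ₁(Kᵢ−1)) = 0.
Check two-phase: ΣzᵢKᵢ = 1.252 > 1 and Σzᵢ/Kᵢ = 1.782 > 1, so g(0) = 0.252 > 0 and g(1) = -0.782 < 0.
Binary case is linear: z₁(K₁−1)(1+ψ₁(K₂−1)) + z₂(K₂−1)(1+ψ₁(K₁−1)) = 0
⇒ ψ₁ = [z₁(K₁−1)+z₂(K₂−1)] / [−(K₁−1)(K₂−1)] = 0.2518/1.0482 = 0.240
Drum-1 compositions:
  1: x = 0.269, y = 0.723
  2: x = 0.731, y = 0.277
Drum-2 feed = drum-1 liquid: z₂ = (0.2689, 0.7311).
Drum 2:
Let ψ₂ = V/F and solve Σ zᵢ(Kᵢ−1)/(1+ψ₂(Kᵢ−1)) = 0.
Feasibility: ΣzᵢKᵢ = 1.640, Σzᵢ/Kᵢ = 1.236 — both > 1, two phases present.
Binary case is linear: z₁(K₁−1)(1+ψ₂(K₂−1)) + z₂(K₂−1)(1+ψ₂(K₁−1)) = 0
⇒ ψ₂ = [z₁(K₁−1)+z₂(K₂−1)] / [−(K₁−1)(K₂−1)] = 0.6402/1.2882 = 0.497
  1: x = 0.100, y = 0.440
  2: x = 0.900, y = 0.560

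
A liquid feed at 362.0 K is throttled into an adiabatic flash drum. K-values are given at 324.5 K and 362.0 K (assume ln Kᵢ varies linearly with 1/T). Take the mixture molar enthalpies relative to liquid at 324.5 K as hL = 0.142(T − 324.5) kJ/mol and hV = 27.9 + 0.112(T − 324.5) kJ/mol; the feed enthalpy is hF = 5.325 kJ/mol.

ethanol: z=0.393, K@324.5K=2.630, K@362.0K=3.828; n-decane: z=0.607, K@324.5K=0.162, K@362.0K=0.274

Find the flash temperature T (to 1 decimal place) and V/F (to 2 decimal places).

Adiabatic flash: solve Rachford–Rice at each trial T, then check hF = ψ·hV(T) + (1−ψ)·hL(T).
  T = 324.5 K: K = (2.630, 0.162), RR gives ψ = 0.097, H_out = 2.695 kJ/mol
  T = 362.0 K: K = (3.828, 0.274), RR gives ψ = 0.327, H_out = 14.072 kJ/mol
  T = 343.2 K: K = (3.204, 0.214), RR gives ψ = 0.224, H_out = 8.788 kJ/mol
  T = 333.9 K: K = (2.912, 0.187), RR gives ψ = 0.166, H_out = 5.917 kJ/mol
  T = 329.2 K: K = (2.770, 0.174), RR gives ψ = 0.133, H_out = 4.356 kJ/mol
  T = 331.5 K: K = (2.839, 0.180), RR gives ψ = 0.149, H_out = 5.131 kJ/mol
Linear interpolation between T = 331.5 (H_out = 5.131) and T = 333.9 (H_out = 5.917) on hF = 5.325 gives T ≈ 332.1 K, at which ψ = 0.15.

T = 332.1 K, V/F = 0.15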